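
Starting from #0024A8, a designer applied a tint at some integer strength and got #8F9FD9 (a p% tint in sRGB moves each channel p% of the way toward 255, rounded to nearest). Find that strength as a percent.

#0024A8 is rgb(0, 36, 168); #8F9FD9 is rgb(143, 159, 217).
On the R channel (widest range): 143 ≈ 0 + (p/100)(255 − 0), so p ≈ 100×(143 − 0)/(255 − 0) = 14300/255 = 56.08.
p = 56 reproduces all three channels after rounding.

56%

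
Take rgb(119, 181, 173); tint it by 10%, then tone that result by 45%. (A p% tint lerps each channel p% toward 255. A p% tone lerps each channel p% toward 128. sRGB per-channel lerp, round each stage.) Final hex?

#83a19d

Lerp each channel 10% toward 255:
  R: 119 + 13.6 = 132.6 → 133
  G: 181 + 0.1×(255−181) = 181 + 7.4 = 188.4 → 188
  B: 173 + 0.1×(255−173) = 173 + 8.2 = 181.2 → 181
After the tint: rgb(133, 188, 181) = #85bcb5.
Per channel, c → c + 0.45(128 − c):
  R: 133 + 0.45×(128−133) = 133 − 2.25 = 130.75 → 131
  G: 188 − 27 = 161 → 161
  B: 181 + 0.45×(128−181) = 181 − 23.85 = 157.15 → 157
rgb(131, 161, 157) = #83a19d.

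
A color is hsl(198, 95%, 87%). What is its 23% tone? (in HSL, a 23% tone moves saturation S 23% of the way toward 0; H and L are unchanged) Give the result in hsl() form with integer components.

hsl(198, 73%, 87%)

S moves 23% from 95 toward 0: 95 − 21.85 = 73.15 → 73.
H and L are unchanged.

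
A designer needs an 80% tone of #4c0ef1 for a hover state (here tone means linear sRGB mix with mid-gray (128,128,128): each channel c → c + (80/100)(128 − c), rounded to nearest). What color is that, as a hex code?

#766997

#4c0ef1 is rgb(76, 14, 241).
Per channel, c → c + 0.8(128 − c):
  R: 76 + 0.8×(128−76) = 76 + 41.6 = 117.6 → 118
  G: 14 + 0.8×(128−14) = 14 + 91.2 = 105.2 → 105
  B: 241 + 0.8×(128−241) = 241 − 90.4 = 150.6 → 151
rgb(118, 105, 151) = #766997.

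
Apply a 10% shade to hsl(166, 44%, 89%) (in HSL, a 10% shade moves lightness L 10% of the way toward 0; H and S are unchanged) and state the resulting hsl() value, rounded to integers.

L moves 10% from 89 toward 0: 89 − 8.9 = 80.1 → 80.
H and S are unchanged.

hsl(166, 44%, 80%)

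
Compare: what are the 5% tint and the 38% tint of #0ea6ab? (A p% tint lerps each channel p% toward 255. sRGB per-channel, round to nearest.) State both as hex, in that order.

#0ea6ab is rgb(14, 166, 171).
5% tint:
  R: 14 + 12.05 = 26.05 → 26
  G: 166 + 4.45 = 170.45 → 170
  B: 171 + 4.2 = 175.2 → 175
  → #1aaaaf
38% tint:
  R: 14 + 0.38×(255−14) = 14 + 91.58 = 105.58 → 106
  G: 166 + 0.38×(255−166) = 166 + 33.82 = 199.82 → 200
  B: 171 + 0.38×(255−171) = 171 + 31.92 = 202.92 → 203
  → #6ac8cb

#1aaaaf, #6ac8cb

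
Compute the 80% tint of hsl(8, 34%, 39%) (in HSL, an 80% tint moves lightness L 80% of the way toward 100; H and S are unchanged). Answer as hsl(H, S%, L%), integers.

L moves 80% from 39 toward 100: 39 + 48.8 = 87.8 → 88.
H and S are unchanged.

hsl(8, 34%, 88%)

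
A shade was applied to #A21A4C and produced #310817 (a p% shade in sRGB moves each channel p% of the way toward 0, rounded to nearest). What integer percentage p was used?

#A21A4C is rgb(162, 26, 76); #310817 is rgb(49, 8, 23).
On the R channel (widest range): 49 ≈ 162 + (p/100)(0 − 162), so p ≈ 100×(49 − 162)/(0 − 162) = -11300/-162 = 69.75.
p = 70 reproduces all three channels after rounding.

70%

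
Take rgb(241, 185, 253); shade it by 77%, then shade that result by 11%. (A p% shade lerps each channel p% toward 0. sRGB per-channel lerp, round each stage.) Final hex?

Per channel, c → c + 0.77(0 − c):
  R: 241 − 185.57 = 55.43 → 55
  G: 185 + 0.77×(0−185) = 185 − 142.45 = 42.55 → 43
  B: 253 + 0.77×(0−253) = 253 − 194.81 = 58.19 → 58
After the shade: rgb(55, 43, 58) = #372B3A.
Lerp each channel 11% toward 0:
  R: 55 + 0.11×(0−55) = 55 − 6.05 = 48.95 → 49
  G: 43 + 0.11×(0−43) = 43 − 4.73 = 38.27 → 38
  B: 58 − 6.38 = 51.62 → 52
rgb(49, 38, 52) = #312634.

#312634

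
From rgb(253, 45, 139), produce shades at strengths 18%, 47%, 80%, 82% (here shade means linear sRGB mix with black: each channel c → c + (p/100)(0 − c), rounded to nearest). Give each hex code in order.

#CF2572, #86184A, #33091C, #2E0819

18%: (253 − 45.54 = 207.46→207, 45 − 8.1 = 36.9→37, 139 − 25.02 = 113.98→114) → #CF2572
47%: (253 − 118.91 = 134.09→134, 45 − 21.15 = 23.85→24, 139 − 65.33 = 73.67→74) → #86184A
80%: (253 − 202.4 = 50.6→51, 45 − 36 = 9→9, 139 − 111.2 = 27.8→28) → #33091C
82%: (253 − 207.46 = 45.54→46, 45 − 36.9 = 8.1→8, 139 − 113.98 = 25.02→25) → #2E0819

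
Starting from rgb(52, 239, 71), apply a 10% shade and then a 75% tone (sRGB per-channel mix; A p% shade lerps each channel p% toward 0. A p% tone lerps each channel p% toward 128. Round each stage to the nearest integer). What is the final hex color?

A 10% shade moves each channel 10% toward 0:
  R: 52 + 0.1×(0−52) = 52 − 5.2 = 46.8 → 47
  G: 239 + 0.1×(0−239) = 239 − 23.9 = 215.1 → 215
  B: 71 − 7.1 = 63.9 → 64
After the shade: rgb(47, 215, 64) = #2fd740.
Per channel, c → c + 0.75(128 − c):
  R: 47 + 0.75×(128−47) = 47 + 60.75 = 107.75 → 108
  G: 215 + 0.75×(128−215) = 215 − 65.25 = 149.75 → 150
  B: 64 + 48 = 112 → 112
rgb(108, 150, 112) = #6c9670.

#6c9670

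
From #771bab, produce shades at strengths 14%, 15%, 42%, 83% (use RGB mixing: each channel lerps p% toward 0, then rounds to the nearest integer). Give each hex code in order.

#661793, #651791, #451063, #14051d

#771bab is rgb(119, 27, 171).
14%: (119 − 16.66 = 102.34→102, 27 − 3.78 = 23.22→23, 171 − 23.94 = 147.06→147) → #661793
15%: (119 − 17.85 = 101.15→101, 27 − 4.05 = 22.95→23, 171 − 25.65 = 145.35→145) → #651791
42%: (119 − 49.98 = 69.02→69, 27 − 11.34 = 15.66→16, 171 − 71.82 = 99.18→99) → #451063
83%: (119 − 98.77 = 20.23→20, 27 − 22.41 = 4.59→5, 171 − 141.93 = 29.07→29) → #14051d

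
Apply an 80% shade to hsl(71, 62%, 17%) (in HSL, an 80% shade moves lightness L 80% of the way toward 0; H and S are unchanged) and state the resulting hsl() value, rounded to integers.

L moves 80% from 17 toward 0: 17 − 13.6 = 3.4 → 3.
H and S are unchanged.

hsl(71, 62%, 3%)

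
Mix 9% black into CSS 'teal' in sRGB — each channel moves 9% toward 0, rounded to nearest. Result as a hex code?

CSS teal is rgb(0, 128, 128).
Lerp each channel 9% toward 0:
  R: 0 + 0.09×(0−0) = 0 + 0 = 0 → 0
  G: 128 + 0.09×(0−128) = 128 − 11.52 = 116.48 → 116
  B: 128 + 0.09×(0−128) = 128 − 11.52 = 116.48 → 116
rgb(0, 116, 116) = #007474.

#007474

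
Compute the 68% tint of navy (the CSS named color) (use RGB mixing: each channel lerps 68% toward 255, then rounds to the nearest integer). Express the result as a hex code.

#ADADD6

CSS navy is rgb(0, 0, 128).
Per channel, c → c + 0.68(255 − c):
  R: 0 + 0.68×(255−0) = 0 + 173.4 = 173.4 → 173
  G: 0 + 173.4 = 173.4 → 173
  B: 128 + 0.68×(255−128) = 128 + 86.36 = 214.36 → 214
rgb(173, 173, 214) = #ADADD6.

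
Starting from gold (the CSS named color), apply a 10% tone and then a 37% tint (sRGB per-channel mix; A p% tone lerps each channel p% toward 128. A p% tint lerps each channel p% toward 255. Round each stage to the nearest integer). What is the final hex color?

CSS gold is rgb(255, 215, 0).
Lerp each channel 10% toward 128:
  R: 255 + 0.1×(128−255) = 255 − 12.7 = 242.3 → 242
  G: 215 + 0.1×(128−215) = 215 − 8.7 = 206.3 → 206
  B: 0 + 0.1×(128−0) = 0 + 12.8 = 12.8 → 13
After the tone: rgb(242, 206, 13) = #F2CE0D.
A 37% tint moves each channel 37% toward 255:
  R: 242 + 0.37×(255−242) = 242 + 4.81 = 246.81 → 247
  G: 206 + 0.37×(255−206) = 206 + 18.13 = 224.13 → 224
  B: 13 + 0.37×(255−13) = 13 + 89.54 = 102.54 → 103
rgb(247, 224, 103) = #F7E067.

#F7E067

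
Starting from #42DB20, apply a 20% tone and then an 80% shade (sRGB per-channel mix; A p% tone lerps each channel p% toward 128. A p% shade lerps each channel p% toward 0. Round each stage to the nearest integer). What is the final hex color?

#10280A

#42DB20 is rgb(66, 219, 32).
A 20% tone moves each channel 20% toward 128:
  R: 66 + 12.4 = 78.4 → 78
  G: 219 + 0.2×(128−219) = 219 − 18.2 = 200.8 → 201
  B: 32 + 19.2 = 51.2 → 51
After the tone: rgb(78, 201, 51) = #4EC933.
Per channel, c → c + 0.8(0 − c):
  R: 78 − 62.4 = 15.6 → 16
  G: 201 + 0.8×(0−201) = 201 − 160.8 = 40.2 → 40
  B: 51 + 0.8×(0−51) = 51 − 40.8 = 10.2 → 10
rgb(16, 40, 10) = #10280A.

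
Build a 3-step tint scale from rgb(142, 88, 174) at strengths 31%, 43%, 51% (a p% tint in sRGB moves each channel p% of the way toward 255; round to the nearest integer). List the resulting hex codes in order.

31%: (142 + 35.03 = 177.03→177, 88 + 51.77 = 139.77→140, 174 + 25.11 = 199.11→199) → #b18cc7
43%: (142 + 48.59 = 190.59→191, 88 + 71.81 = 159.81→160, 174 + 34.83 = 208.83→209) → #bfa0d1
51%: (142 + 57.63 = 199.63→200, 88 + 85.17 = 173.17→173, 174 + 41.31 = 215.31→215) → #c8add7

#b18cc7, #bfa0d1, #c8add7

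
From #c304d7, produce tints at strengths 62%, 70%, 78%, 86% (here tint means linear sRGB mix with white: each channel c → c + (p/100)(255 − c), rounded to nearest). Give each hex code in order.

#e8a0f0, #edb4f3, #f2c8f6, #f7dcf9

#c304d7 is rgb(195, 4, 215).
62%: (195 + 37.2 = 232.2→232, 4 + 155.62 = 159.62→160, 215 + 24.8 = 239.8→240) → #e8a0f0
70%: (195 + 42 = 237→237, 4 + 175.7 = 179.7→180, 215 + 28 = 243→243) → #edb4f3
78%: (195 + 46.8 = 241.8→242, 4 + 195.78 = 199.78→200, 215 + 31.2 = 246.2→246) → #f2c8f6
86%: (195 + 51.6 = 246.6→247, 4 + 215.86 = 219.86→220, 215 + 34.4 = 249.4→249) → #f7dcf9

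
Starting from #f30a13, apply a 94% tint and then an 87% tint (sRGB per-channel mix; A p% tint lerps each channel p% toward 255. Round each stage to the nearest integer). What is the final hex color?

#f30a13 is rgb(243, 10, 19).
Per channel, c → c + 0.94(255 − c):
  R: 243 + 0.94×(255−243) = 243 + 11.28 = 254.28 → 254
  G: 10 + 0.94×(255−10) = 10 + 230.3 = 240.3 → 240
  B: 19 + 0.94×(255−19) = 19 + 221.84 = 240.84 → 241
After the tint: rgb(254, 240, 241) = #fef0f1.
Lerp each channel 87% toward 255:
  R: 254 + 0.87 = 254.87 → 255
  G: 240 + 0.87×(255−240) = 240 + 13.05 = 253.05 → 253
  B: 241 + 12.18 = 253.18 → 253
rgb(255, 253, 253) = #fffdfd.

#fffdfd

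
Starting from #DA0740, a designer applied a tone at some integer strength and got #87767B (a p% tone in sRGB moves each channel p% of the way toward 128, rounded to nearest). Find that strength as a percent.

92%

#DA0740 is rgb(218, 7, 64); #87767B is rgb(135, 118, 123).
On the G channel (widest range): 118 ≈ 7 + (p/100)(128 − 7), so p ≈ 100×(118 − 7)/(128 − 7) = 11100/121 = 91.74.
p = 92 reproduces all three channels after rounding.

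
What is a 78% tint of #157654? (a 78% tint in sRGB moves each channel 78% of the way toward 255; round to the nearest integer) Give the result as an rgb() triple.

rgb(204, 225, 217)

#157654 is rgb(21, 118, 84).
A 78% tint moves each channel 78% toward 255:
  R: 21 + 182.52 = 203.52 → 204
  G: 118 + 106.86 = 224.86 → 225
  B: 84 + 133.38 = 217.38 → 217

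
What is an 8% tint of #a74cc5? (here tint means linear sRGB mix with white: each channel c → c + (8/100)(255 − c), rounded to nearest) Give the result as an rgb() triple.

#a74cc5 is rgb(167, 76, 197).
Per channel, c → c + 0.08(255 − c):
  R: 167 + 7.04 = 174.04 → 174
  G: 76 + 14.32 = 90.32 → 90
  B: 197 + 4.64 = 201.64 → 202

rgb(174, 90, 202)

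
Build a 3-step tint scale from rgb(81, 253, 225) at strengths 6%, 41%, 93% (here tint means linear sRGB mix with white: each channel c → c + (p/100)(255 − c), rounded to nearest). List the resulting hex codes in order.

#5BFDE3, #98FEED, #F3FFFD

6%: (81 + 10.44 = 91.44→91, 253→253, 225 + 1.8 = 226.8→227) → #5BFDE3
41%: (81 + 71.34 = 152.34→152, 253 + 0.82 = 253.82→254, 225 + 12.3 = 237.3→237) → #98FEED
93%: (81 + 161.82 = 242.82→243, 253 + 1.86 = 254.86→255, 225 + 27.9 = 252.9→253) → #F3FFFD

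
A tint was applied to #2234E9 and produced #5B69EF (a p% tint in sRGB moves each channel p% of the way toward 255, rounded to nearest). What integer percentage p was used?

#2234E9 is rgb(34, 52, 233); #5B69EF is rgb(91, 105, 239).
On the R channel (widest range): 91 ≈ 34 + (p/100)(255 − 34), so p ≈ 100×(91 − 34)/(255 − 34) = 5700/221 = 25.79.
p = 26 reproduces all three channels after rounding.

26%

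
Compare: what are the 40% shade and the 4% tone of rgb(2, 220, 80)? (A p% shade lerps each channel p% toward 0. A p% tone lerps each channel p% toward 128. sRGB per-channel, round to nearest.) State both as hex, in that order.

#018430, #07d852

40% shade:
  R: 2 − 0.8 = 1.2 → 1
  G: 220 + 0.4×(0−220) = 220 − 88 = 132 → 132
  B: 80 − 32 = 48 → 48
  → #018430
4% tone:
  R: 2 + 0.04×(128−2) = 2 + 5.04 = 7.04 → 7
  G: 220 − 3.68 = 216.32 → 216
  B: 80 + 0.04×(128−80) = 80 + 1.92 = 81.92 → 82
  → #07d852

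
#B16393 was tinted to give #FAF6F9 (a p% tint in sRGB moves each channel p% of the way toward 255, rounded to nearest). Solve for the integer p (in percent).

94%

#B16393 is rgb(177, 99, 147); #FAF6F9 is rgb(250, 246, 249).
On the G channel (widest range): 246 ≈ 99 + (p/100)(255 − 99), so p ≈ 100×(246 − 99)/(255 − 99) = 14700/156 = 94.23.
p = 94 reproduces all three channels after rounding.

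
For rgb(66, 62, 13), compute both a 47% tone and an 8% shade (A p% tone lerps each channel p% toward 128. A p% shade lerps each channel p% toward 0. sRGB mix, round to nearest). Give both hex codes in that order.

47% tone:
  R: 66 + 29.14 = 95.14 → 95
  G: 62 + 0.47×(128−62) = 62 + 31.02 = 93.02 → 93
  B: 13 + 54.05 = 67.05 → 67
  → #5f5d43
8% shade:
  R: 66 + 0.08×(0−66) = 66 − 5.28 = 60.72 → 61
  G: 62 + 0.08×(0−62) = 62 − 4.96 = 57.04 → 57
  B: 13 + 0.08×(0−13) = 13 − 1.04 = 11.96 → 12
  → #3d390c

#5f5d43, #3d390c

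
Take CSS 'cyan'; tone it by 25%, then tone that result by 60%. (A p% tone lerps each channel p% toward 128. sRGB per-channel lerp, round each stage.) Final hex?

CSS cyan is rgb(0, 255, 255).
Lerp each channel 25% toward 128:
  R: 0 + 0.25×(128−0) = 0 + 32 = 32 → 32
  G: 255 + 0.25×(128−255) = 255 − 31.75 = 223.25 → 223
  B: 255 − 31.75 = 223.25 → 223
After the tone: rgb(32, 223, 223) = #20dfdf.
Per channel, c → c + 0.6(128 − c):
  R: 32 + 0.6×(128−32) = 32 + 57.6 = 89.6 → 90
  G: 223 − 57 = 166 → 166
  B: 223 − 57 = 166 → 166
rgb(90, 166, 166) = #5aa6a6.

#5aa6a6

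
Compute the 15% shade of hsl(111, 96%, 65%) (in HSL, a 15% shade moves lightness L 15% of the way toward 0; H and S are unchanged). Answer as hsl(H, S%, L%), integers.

L moves 15% from 65 toward 0: 65 − 9.75 = 55.25 → 55.
H and S are unchanged.

hsl(111, 96%, 55%)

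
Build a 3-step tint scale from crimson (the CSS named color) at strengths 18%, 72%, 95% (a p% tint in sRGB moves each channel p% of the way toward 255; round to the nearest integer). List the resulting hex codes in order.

#E23E5F, #F5BDC8, #FDF3F5

CSS crimson is rgb(220, 20, 60).
18%: (220 + 6.3 = 226.3→226, 20 + 42.3 = 62.3→62, 60 + 35.1 = 95.1→95) → #E23E5F
72%: (220 + 25.2 = 245.2→245, 20 + 169.2 = 189.2→189, 60 + 140.4 = 200.4→200) → #F5BDC8
95%: (220 + 33.25 = 253.25→253, 20 + 223.25 = 243.25→243, 60 + 185.25 = 245.25→245) → #FDF3F5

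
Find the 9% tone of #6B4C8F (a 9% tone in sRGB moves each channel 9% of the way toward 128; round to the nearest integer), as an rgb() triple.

#6B4C8F is rgb(107, 76, 143).
Lerp each channel 9% toward 128:
  R: 107 + 1.89 = 108.89 → 109
  G: 76 + 0.09×(128−76) = 76 + 4.68 = 80.68 → 81
  B: 143 − 1.35 = 141.65 → 142

rgb(109, 81, 142)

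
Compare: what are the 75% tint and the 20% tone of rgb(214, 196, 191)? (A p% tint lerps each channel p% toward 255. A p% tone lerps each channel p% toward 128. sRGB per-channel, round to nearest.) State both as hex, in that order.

75% tint:
  R: 214 + 0.75×(255−214) = 214 + 30.75 = 244.75 → 245
  G: 196 + 0.75×(255−196) = 196 + 44.25 = 240.25 → 240
  B: 191 + 0.75×(255−191) = 191 + 48 = 239 → 239
  → #F5F0EF
20% tone:
  R: 214 + 0.2×(128−214) = 214 − 17.2 = 196.8 → 197
  G: 196 − 13.6 = 182.4 → 182
  B: 191 + 0.2×(128−191) = 191 − 12.6 = 178.4 → 178
  → #C5B6B2

#F5F0EF, #C5B6B2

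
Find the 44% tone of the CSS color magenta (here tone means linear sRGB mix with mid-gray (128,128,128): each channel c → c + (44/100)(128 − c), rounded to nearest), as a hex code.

#C738C7

CSS magenta is rgb(255, 0, 255).
Per channel, c → c + 0.44(128 − c):
  R: 255 + 0.44×(128−255) = 255 − 55.88 = 199.12 → 199
  G: 0 + 56.32 = 56.32 → 56
  B: 255 + 0.44×(128−255) = 255 − 55.88 = 199.12 → 199
rgb(199, 56, 199) = #C738C7.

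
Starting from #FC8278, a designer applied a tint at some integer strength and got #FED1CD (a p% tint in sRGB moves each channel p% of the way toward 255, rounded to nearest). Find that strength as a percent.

63%

#FC8278 is rgb(252, 130, 120); #FED1CD is rgb(254, 209, 205).
On the B channel (widest range): 205 ≈ 120 + (p/100)(255 − 120), so p ≈ 100×(205 − 120)/(255 − 120) = 8500/135 = 62.96.
p = 63 reproduces all three channels after rounding.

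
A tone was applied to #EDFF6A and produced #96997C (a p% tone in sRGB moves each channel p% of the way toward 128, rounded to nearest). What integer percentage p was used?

80%

#EDFF6A is rgb(237, 255, 106); #96997C is rgb(150, 153, 124).
On the G channel (widest range): 153 ≈ 255 + (p/100)(128 − 255), so p ≈ 100×(153 − 255)/(128 − 255) = -10200/-127 = 80.31.
p = 80 reproduces all three channels after rounding.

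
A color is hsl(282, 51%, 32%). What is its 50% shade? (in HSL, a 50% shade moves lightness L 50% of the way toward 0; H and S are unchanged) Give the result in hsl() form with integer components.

hsl(282, 51%, 16%)

L moves 50% from 32 toward 0: 32 − 16 = 16 → 16.
H and S are unchanged.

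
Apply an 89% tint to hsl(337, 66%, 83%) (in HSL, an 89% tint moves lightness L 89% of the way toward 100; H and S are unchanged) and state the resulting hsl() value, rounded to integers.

L moves 89% from 83 toward 100: 83 + 15.13 = 98.13 → 98.
H and S are unchanged.

hsl(337, 66%, 98%)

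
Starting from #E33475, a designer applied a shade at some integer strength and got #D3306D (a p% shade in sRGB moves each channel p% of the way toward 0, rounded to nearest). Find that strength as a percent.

#E33475 is rgb(227, 52, 117); #D3306D is rgb(211, 48, 109).
On the R channel (widest range): 211 ≈ 227 + (p/100)(0 − 227), so p ≈ 100×(211 − 227)/(0 − 227) = -1600/-227 = 7.05.
p = 7 reproduces all three channels after rounding.

7%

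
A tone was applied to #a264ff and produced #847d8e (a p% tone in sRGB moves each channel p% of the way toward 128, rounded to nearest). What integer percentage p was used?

89%

#a264ff is rgb(162, 100, 255); #847d8e is rgb(132, 125, 142).
On the B channel (widest range): 142 ≈ 255 + (p/100)(128 − 255), so p ≈ 100×(142 − 255)/(128 − 255) = -11300/-127 = 88.98.
p = 89 reproduces all three channels after rounding.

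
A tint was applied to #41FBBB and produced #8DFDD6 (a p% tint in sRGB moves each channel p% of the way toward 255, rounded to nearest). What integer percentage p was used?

#41FBBB is rgb(65, 251, 187); #8DFDD6 is rgb(141, 253, 214).
On the R channel (widest range): 141 ≈ 65 + (p/100)(255 − 65), so p ≈ 100×(141 − 65)/(255 − 65) = 7600/190 = 40.00.
p = 40 reproduces all three channels after rounding.

40%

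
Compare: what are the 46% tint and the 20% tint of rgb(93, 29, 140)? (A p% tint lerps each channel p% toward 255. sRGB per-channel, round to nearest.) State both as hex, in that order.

46% tint:
  R: 93 + 74.52 = 167.52 → 168
  G: 29 + 0.46×(255−29) = 29 + 103.96 = 132.96 → 133
  B: 140 + 0.46×(255−140) = 140 + 52.9 = 192.9 → 193
  → #A885C1
20% tint:
  R: 93 + 0.2×(255−93) = 93 + 32.4 = 125.4 → 125
  G: 29 + 45.2 = 74.2 → 74
  B: 140 + 0.2×(255−140) = 140 + 23 = 163 → 163
  → #7D4AA3

#A885C1, #7D4AA3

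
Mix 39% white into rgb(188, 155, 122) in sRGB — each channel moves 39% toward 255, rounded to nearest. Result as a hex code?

#d6c2ae

Per channel, c → c + 0.39(255 − c):
  R: 188 + 0.39×(255−188) = 188 + 26.13 = 214.13 → 214
  G: 155 + 0.39×(255−155) = 155 + 39 = 194 → 194
  B: 122 + 0.39×(255−122) = 122 + 51.87 = 173.87 → 174
rgb(214, 194, 174) = #d6c2ae.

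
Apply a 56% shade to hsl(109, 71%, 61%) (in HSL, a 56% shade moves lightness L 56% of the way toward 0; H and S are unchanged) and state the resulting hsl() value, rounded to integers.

L moves 56% from 61 toward 0: 61 − 34.16 = 26.84 → 27.
H and S are unchanged.

hsl(109, 71%, 27%)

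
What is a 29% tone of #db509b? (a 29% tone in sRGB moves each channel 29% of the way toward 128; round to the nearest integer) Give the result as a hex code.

#c15e93

#db509b is rgb(219, 80, 155).
Per channel, c → c + 0.29(128 − c):
  R: 219 + 0.29×(128−219) = 219 − 26.39 = 192.61 → 193
  G: 80 + 13.92 = 93.92 → 94
  B: 155 − 7.83 = 147.17 → 147
rgb(193, 94, 147) = #c15e93.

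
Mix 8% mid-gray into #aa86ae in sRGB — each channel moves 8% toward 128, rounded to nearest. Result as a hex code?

#aa86ae is rgb(170, 134, 174).
An 8% tone moves each channel 8% toward 128:
  R: 170 − 3.36 = 166.64 → 167
  G: 134 + 0.08×(128−134) = 134 − 0.48 = 133.52 → 134
  B: 174 − 3.68 = 170.32 → 170
rgb(167, 134, 170) = #a786aa.

#a786aa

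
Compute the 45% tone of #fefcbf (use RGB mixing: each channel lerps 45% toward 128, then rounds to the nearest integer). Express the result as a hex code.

#fefcbf is rgb(254, 252, 191).
A 45% tone moves each channel 45% toward 128:
  R: 254 + 0.45×(128−254) = 254 − 56.7 = 197.3 → 197
  G: 252 + 0.45×(128−252) = 252 − 55.8 = 196.2 → 196
  B: 191 + 0.45×(128−191) = 191 − 28.35 = 162.65 → 163
rgb(197, 196, 163) = #c5c4a3.

#c5c4a3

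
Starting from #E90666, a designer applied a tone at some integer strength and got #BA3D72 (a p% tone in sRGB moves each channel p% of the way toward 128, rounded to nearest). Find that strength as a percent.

45%

#E90666 is rgb(233, 6, 102); #BA3D72 is rgb(186, 61, 114).
On the G channel (widest range): 61 ≈ 6 + (p/100)(128 − 6), so p ≈ 100×(61 − 6)/(128 − 6) = 5500/122 = 45.08.
p = 45 reproduces all three channels after rounding.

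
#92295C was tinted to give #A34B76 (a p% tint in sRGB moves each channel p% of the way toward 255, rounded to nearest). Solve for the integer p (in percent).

16%

#92295C is rgb(146, 41, 92); #A34B76 is rgb(163, 75, 118).
On the G channel (widest range): 75 ≈ 41 + (p/100)(255 − 41), so p ≈ 100×(75 − 41)/(255 − 41) = 3400/214 = 15.89.
p = 16 reproduces all three channels after rounding.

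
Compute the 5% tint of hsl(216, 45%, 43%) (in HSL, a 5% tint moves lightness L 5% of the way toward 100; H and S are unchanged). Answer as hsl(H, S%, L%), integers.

hsl(216, 45%, 46%)

L moves 5% from 43 toward 100: 43 + 2.85 = 45.85 → 46.
H and S are unchanged.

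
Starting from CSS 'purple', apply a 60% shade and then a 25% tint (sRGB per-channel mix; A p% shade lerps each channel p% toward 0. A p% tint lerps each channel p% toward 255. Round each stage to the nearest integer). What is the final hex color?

#664066

CSS purple is rgb(128, 0, 128).
Lerp each channel 60% toward 0:
  R: 128 + 0.6×(0−128) = 128 − 76.8 = 51.2 → 51
  G: 0 + 0.6×(0−0) = 0 + 0 = 0 → 0
  B: 128 + 0.6×(0−128) = 128 − 76.8 = 51.2 → 51
After the shade: rgb(51, 0, 51) = #330033.
Per channel, c → c + 0.25(255 − c):
  R: 51 + 51 = 102 → 102
  G: 0 + 0.25×(255−0) = 0 + 63.75 = 63.75 → 64
  B: 51 + 51 = 102 → 102
rgb(102, 64, 102) = #664066.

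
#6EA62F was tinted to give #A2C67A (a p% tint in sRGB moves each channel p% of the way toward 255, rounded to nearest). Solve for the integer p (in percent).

36%

#6EA62F is rgb(110, 166, 47); #A2C67A is rgb(162, 198, 122).
On the B channel (widest range): 122 ≈ 47 + (p/100)(255 − 47), so p ≈ 100×(122 − 47)/(255 − 47) = 7500/208 = 36.06.
p = 36 reproduces all three channels after rounding.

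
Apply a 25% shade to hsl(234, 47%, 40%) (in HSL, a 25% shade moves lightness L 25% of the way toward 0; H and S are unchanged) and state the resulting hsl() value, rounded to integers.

hsl(234, 47%, 30%)

L moves 25% from 40 toward 0: 40 − 10 = 30 → 30.
H and S are unchanged.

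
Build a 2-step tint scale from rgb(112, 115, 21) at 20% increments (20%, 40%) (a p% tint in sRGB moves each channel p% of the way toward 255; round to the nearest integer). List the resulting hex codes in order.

#8d8f44, #a9ab73

20%: (112 + 28.6 = 140.6→141, 115 + 28 = 143→143, 21 + 46.8 = 67.8→68) → #8d8f44
40%: (112 + 57.2 = 169.2→169, 115 + 56 = 171→171, 21 + 93.6 = 114.6→115) → #a9ab73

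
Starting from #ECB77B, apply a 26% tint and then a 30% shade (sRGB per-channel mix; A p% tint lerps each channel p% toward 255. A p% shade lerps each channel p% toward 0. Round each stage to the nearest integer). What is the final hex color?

#A98D6E

#ECB77B is rgb(236, 183, 123).
A 26% tint moves each channel 26% toward 255:
  R: 236 + 0.26×(255−236) = 236 + 4.94 = 240.94 → 241
  G: 183 + 18.72 = 201.72 → 202
  B: 123 + 34.32 = 157.32 → 157
After the tint: rgb(241, 202, 157) = #F1CA9D.
A 30% shade moves each channel 30% toward 0:
  R: 241 + 0.3×(0−241) = 241 − 72.3 = 168.7 → 169
  G: 202 − 60.6 = 141.4 → 141
  B: 157 + 0.3×(0−157) = 157 − 47.1 = 109.9 → 110
rgb(169, 141, 110) = #A98D6E.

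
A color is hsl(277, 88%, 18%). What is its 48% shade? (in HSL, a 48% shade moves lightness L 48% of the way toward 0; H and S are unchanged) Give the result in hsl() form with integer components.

L moves 48% from 18 toward 0: 18 − 8.64 = 9.36 → 9.
H and S are unchanged.

hsl(277, 88%, 9%)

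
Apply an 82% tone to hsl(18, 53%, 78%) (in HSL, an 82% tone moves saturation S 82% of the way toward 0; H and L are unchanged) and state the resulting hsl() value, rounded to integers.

hsl(18, 10%, 78%)

S moves 82% from 53 toward 0: 53 − 43.46 = 9.54 → 10.
H and L are unchanged.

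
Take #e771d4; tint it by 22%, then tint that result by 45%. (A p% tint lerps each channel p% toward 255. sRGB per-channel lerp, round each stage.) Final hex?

#e771d4 is rgb(231, 113, 212).
A 22% tint moves each channel 22% toward 255:
  R: 231 + 0.22×(255−231) = 231 + 5.28 = 236.28 → 236
  G: 113 + 0.22×(255−113) = 113 + 31.24 = 144.24 → 144
  B: 212 + 9.46 = 221.46 → 221
After the tint: rgb(236, 144, 221) = #ec90dd.
Per channel, c → c + 0.45(255 − c):
  R: 236 + 8.55 = 244.55 → 245
  G: 144 + 0.45×(255−144) = 144 + 49.95 = 193.95 → 194
  B: 221 + 0.45×(255−221) = 221 + 15.3 = 236.3 → 236
rgb(245, 194, 236) = #f5c2ec.

#f5c2ec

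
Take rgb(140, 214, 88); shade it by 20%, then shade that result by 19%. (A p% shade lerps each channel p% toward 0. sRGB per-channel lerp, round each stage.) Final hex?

#5B8B39

Lerp each channel 20% toward 0:
  R: 140 + 0.2×(0−140) = 140 − 28 = 112 → 112
  G: 214 + 0.2×(0−214) = 214 − 42.8 = 171.2 → 171
  B: 88 + 0.2×(0−88) = 88 − 17.6 = 70.4 → 70
After the shade: rgb(112, 171, 70) = #70AB46.
A 19% shade moves each channel 19% toward 0:
  R: 112 + 0.19×(0−112) = 112 − 21.28 = 90.72 → 91
  G: 171 − 32.49 = 138.51 → 139
  B: 70 − 13.3 = 56.7 → 57
rgb(91, 139, 57) = #5B8B39.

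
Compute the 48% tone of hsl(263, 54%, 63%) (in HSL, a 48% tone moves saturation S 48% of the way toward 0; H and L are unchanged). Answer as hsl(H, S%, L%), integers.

hsl(263, 28%, 63%)

S moves 48% from 54 toward 0: 54 − 25.92 = 28.08 → 28.
H and L are unchanged.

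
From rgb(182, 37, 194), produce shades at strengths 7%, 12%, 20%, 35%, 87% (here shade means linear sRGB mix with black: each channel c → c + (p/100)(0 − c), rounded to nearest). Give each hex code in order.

7%: (182 − 12.74 = 169.26→169, 37 − 2.59 = 34.41→34, 194 − 13.58 = 180.42→180) → #A922B4
12%: (182 − 21.84 = 160.16→160, 37 − 4.44 = 32.56→33, 194 − 23.28 = 170.72→171) → #A021AB
20%: (182 − 36.4 = 145.6→146, 37 − 7.4 = 29.6→30, 194 − 38.8 = 155.2→155) → #921E9B
35%: (182 − 63.7 = 118.3→118, 37 − 12.95 = 24.05→24, 194 − 67.9 = 126.1→126) → #76187E
87%: (182 − 158.34 = 23.66→24, 37 − 32.19 = 4.81→5, 194 − 168.78 = 25.22→25) → #180519

#A922B4, #A021AB, #921E9B, #76187E, #180519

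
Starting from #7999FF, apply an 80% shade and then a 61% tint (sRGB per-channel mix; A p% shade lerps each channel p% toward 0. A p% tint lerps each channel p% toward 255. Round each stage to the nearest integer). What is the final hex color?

#7999FF is rgb(121, 153, 255).
Per channel, c → c + 0.8(0 − c):
  R: 121 + 0.8×(0−121) = 121 − 96.8 = 24.2 → 24
  G: 153 + 0.8×(0−153) = 153 − 122.4 = 30.6 → 31
  B: 255 − 204 = 51 → 51
After the shade: rgb(24, 31, 51) = #181F33.
Lerp each channel 61% toward 255:
  R: 24 + 0.61×(255−24) = 24 + 140.91 = 164.91 → 165
  G: 31 + 136.64 = 167.64 → 168
  B: 51 + 124.44 = 175.44 → 175
rgb(165, 168, 175) = #A5A8AF.

#A5A8AF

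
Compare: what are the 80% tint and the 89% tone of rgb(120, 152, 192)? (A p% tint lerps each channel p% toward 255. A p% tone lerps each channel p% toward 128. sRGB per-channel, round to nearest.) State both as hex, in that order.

80% tint:
  R: 120 + 0.8×(255−120) = 120 + 108 = 228 → 228
  G: 152 + 82.4 = 234.4 → 234
  B: 192 + 50.4 = 242.4 → 242
  → #E4EAF2
89% tone:
  R: 120 + 0.89×(128−120) = 120 + 7.12 = 127.12 → 127
  G: 152 − 21.36 = 130.64 → 131
  B: 192 + 0.89×(128−192) = 192 − 56.96 = 135.04 → 135
  → #7F8387

#E4EAF2, #7F8387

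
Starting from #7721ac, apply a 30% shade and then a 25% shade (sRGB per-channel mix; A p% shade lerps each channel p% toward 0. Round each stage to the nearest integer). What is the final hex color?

#7721ac is rgb(119, 33, 172).
Per channel, c → c + 0.3(0 − c):
  R: 119 + 0.3×(0−119) = 119 − 35.7 = 83.3 → 83
  G: 33 − 9.9 = 23.1 → 23
  B: 172 + 0.3×(0−172) = 172 − 51.6 = 120.4 → 120
After the shade: rgb(83, 23, 120) = #531778.
Per channel, c → c + 0.25(0 − c):
  R: 83 + 0.25×(0−83) = 83 − 20.75 = 62.25 → 62
  G: 23 + 0.25×(0−23) = 23 − 5.75 = 17.25 → 17
  B: 120 − 30 = 90 → 90
rgb(62, 17, 90) = #3e115a.

#3e115a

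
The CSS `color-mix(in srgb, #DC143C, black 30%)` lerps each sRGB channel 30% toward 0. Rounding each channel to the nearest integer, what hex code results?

#9A0E2A

#DC143C is rgb(220, 20, 60).
Lerp each channel 30% toward 0:
  R: 220 + 0.3×(0−220) = 220 − 66 = 154 → 154
  G: 20 + 0.3×(0−20) = 20 − 6 = 14 → 14
  B: 60 − 18 = 42 → 42
rgb(154, 14, 42) = #9A0E2A.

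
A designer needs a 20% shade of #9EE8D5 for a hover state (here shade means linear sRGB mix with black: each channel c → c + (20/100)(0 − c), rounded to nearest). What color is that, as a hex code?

#7EBAAA

#9EE8D5 is rgb(158, 232, 213).
Per channel, c → c + 0.2(0 − c):
  R: 158 + 0.2×(0−158) = 158 − 31.6 = 126.4 → 126
  G: 232 + 0.2×(0−232) = 232 − 46.4 = 185.6 → 186
  B: 213 + 0.2×(0−213) = 213 − 42.6 = 170.4 → 170
rgb(126, 186, 170) = #7EBAAA.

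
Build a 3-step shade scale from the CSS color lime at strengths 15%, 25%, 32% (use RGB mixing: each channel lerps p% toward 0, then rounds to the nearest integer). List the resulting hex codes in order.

CSS lime is rgb(0, 255, 0).
15%: (0→0, 255 − 38.25 = 216.75→217, 0→0) → #00D900
25%: (0→0, 255 − 63.75 = 191.25→191, 0→0) → #00BF00
32%: (0→0, 255 − 81.6 = 173.4→173, 0→0) → #00AD00

#00D900, #00BF00, #00AD00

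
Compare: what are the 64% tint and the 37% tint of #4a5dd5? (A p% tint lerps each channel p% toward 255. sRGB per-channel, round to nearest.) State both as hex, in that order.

#bec5f0, #8d99e5

#4a5dd5 is rgb(74, 93, 213).
64% tint:
  R: 74 + 0.64×(255−74) = 74 + 115.84 = 189.84 → 190
  G: 93 + 0.64×(255−93) = 93 + 103.68 = 196.68 → 197
  B: 213 + 26.88 = 239.88 → 240
  → #bec5f0
37% tint:
  R: 74 + 0.37×(255−74) = 74 + 66.97 = 140.97 → 141
  G: 93 + 0.37×(255−93) = 93 + 59.94 = 152.94 → 153
  B: 213 + 0.37×(255−213) = 213 + 15.54 = 228.54 → 229
  → #8d99e5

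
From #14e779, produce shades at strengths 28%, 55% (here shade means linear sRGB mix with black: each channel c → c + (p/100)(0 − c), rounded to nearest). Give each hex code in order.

#14e779 is rgb(20, 231, 121).
28%: (20 − 5.6 = 14.4→14, 231 − 64.68 = 166.32→166, 121 − 33.88 = 87.12→87) → #0ea657
55%: (20 − 11 = 9→9, 231 − 127.05 = 103.95→104, 121 − 66.55 = 54.45→54) → #096836

#0ea657, #096836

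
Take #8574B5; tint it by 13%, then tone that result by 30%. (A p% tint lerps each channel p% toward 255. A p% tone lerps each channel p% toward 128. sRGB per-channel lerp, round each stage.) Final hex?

#8574B5 is rgb(133, 116, 181).
A 13% tint moves each channel 13% toward 255:
  R: 133 + 15.86 = 148.86 → 149
  G: 116 + 18.07 = 134.07 → 134
  B: 181 + 0.13×(255−181) = 181 + 9.62 = 190.62 → 191
After the tint: rgb(149, 134, 191) = #9586BF.
Lerp each channel 30% toward 128:
  R: 149 + 0.3×(128−149) = 149 − 6.3 = 142.7 → 143
  G: 134 + 0.3×(128−134) = 134 − 1.8 = 132.2 → 132
  B: 191 + 0.3×(128−191) = 191 − 18.9 = 172.1 → 172
rgb(143, 132, 172) = #8F84AC.

#8F84AC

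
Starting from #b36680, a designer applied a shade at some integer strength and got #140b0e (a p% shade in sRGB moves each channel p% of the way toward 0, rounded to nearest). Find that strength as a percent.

#b36680 is rgb(179, 102, 128); #140b0e is rgb(20, 11, 14).
On the R channel (widest range): 20 ≈ 179 + (p/100)(0 − 179), so p ≈ 100×(20 − 179)/(0 − 179) = -15900/-179 = 88.83.
p = 89 reproduces all three channels after rounding.

89%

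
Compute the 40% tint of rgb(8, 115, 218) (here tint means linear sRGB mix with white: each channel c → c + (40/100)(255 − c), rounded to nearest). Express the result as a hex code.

#6babe9

Per channel, c → c + 0.4(255 − c):
  R: 8 + 0.4×(255−8) = 8 + 98.8 = 106.8 → 107
  G: 115 + 56 = 171 → 171
  B: 218 + 0.4×(255−218) = 218 + 14.8 = 232.8 → 233
rgb(107, 171, 233) = #6babe9.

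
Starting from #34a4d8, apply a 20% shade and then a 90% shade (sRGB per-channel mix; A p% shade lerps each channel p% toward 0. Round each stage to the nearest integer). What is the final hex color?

#34a4d8 is rgb(52, 164, 216).
Per channel, c → c + 0.2(0 − c):
  R: 52 − 10.4 = 41.6 → 42
  G: 164 + 0.2×(0−164) = 164 − 32.8 = 131.2 → 131
  B: 216 − 43.2 = 172.8 → 173
After the shade: rgb(42, 131, 173) = #2a83ad.
Per channel, c → c + 0.9(0 − c):
  R: 42 − 37.8 = 4.2 → 4
  G: 131 + 0.9×(0−131) = 131 − 117.9 = 13.1 → 13
  B: 173 + 0.9×(0−173) = 173 − 155.7 = 17.3 → 17
rgb(4, 13, 17) = #040d11.

#040d11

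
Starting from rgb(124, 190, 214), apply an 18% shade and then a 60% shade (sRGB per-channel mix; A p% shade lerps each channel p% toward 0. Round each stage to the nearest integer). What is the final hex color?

Per channel, c → c + 0.18(0 − c):
  R: 124 − 22.32 = 101.68 → 102
  G: 190 + 0.18×(0−190) = 190 − 34.2 = 155.8 → 156
  B: 214 + 0.18×(0−214) = 214 − 38.52 = 175.48 → 175
After the shade: rgb(102, 156, 175) = #669CAF.
Lerp each channel 60% toward 0:
  R: 102 − 61.2 = 40.8 → 41
  G: 156 + 0.6×(0−156) = 156 − 93.6 = 62.4 → 62
  B: 175 + 0.6×(0−175) = 175 − 105 = 70 → 70
rgb(41, 62, 70) = #293E46.

#293E46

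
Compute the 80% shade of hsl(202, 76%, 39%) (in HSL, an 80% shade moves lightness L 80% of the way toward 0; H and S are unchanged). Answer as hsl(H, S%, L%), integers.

hsl(202, 76%, 8%)

L moves 80% from 39 toward 0: 39 − 31.2 = 7.8 → 8.
H and S are unchanged.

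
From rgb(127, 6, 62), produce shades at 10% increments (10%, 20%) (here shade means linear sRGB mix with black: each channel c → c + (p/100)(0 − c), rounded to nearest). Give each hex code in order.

#720538, #660532

10%: (127 − 12.7 = 114.3→114, 6 − 0.6 = 5.4→5, 62 − 6.2 = 55.8→56) → #720538
20%: (127 − 25.4 = 101.6→102, 6 − 1.2 = 4.8→5, 62 − 12.4 = 49.6→50) → #660532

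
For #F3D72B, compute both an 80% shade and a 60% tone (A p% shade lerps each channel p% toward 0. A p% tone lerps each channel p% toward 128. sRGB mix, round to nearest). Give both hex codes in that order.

#F3D72B is rgb(243, 215, 43).
80% shade:
  R: 243 − 194.4 = 48.6 → 49
  G: 215 + 0.8×(0−215) = 215 − 172 = 43 → 43
  B: 43 + 0.8×(0−43) = 43 − 34.4 = 8.6 → 9
  → #312B09
60% tone:
  R: 243 − 69 = 174 → 174
  G: 215 − 52.2 = 162.8 → 163
  B: 43 + 0.6×(128−43) = 43 + 51 = 94 → 94
  → #AEA35E

#312B09, #AEA35E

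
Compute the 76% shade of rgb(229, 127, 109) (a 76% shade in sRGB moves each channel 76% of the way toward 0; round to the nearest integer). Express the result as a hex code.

Lerp each channel 76% toward 0:
  R: 229 − 174.04 = 54.96 → 55
  G: 127 − 96.52 = 30.48 → 30
  B: 109 + 0.76×(0−109) = 109 − 82.84 = 26.16 → 26
rgb(55, 30, 26) = #371E1A.

#371E1A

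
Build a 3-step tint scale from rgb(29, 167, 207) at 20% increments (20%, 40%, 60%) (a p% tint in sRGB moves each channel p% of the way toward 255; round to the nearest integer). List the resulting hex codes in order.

#4AB9D9, #77CAE2, #A5DCEC

20%: (29 + 45.2 = 74.2→74, 167 + 17.6 = 184.6→185, 207 + 9.6 = 216.6→217) → #4AB9D9
40%: (29 + 90.4 = 119.4→119, 167 + 35.2 = 202.2→202, 207 + 19.2 = 226.2→226) → #77CAE2
60%: (29 + 135.6 = 164.6→165, 167 + 52.8 = 219.8→220, 207 + 28.8 = 235.8→236) → #A5DCEC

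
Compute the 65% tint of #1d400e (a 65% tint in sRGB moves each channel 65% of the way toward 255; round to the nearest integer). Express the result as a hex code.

#b0bcab

#1d400e is rgb(29, 64, 14).
A 65% tint moves each channel 65% toward 255:
  R: 29 + 146.9 = 175.9 → 176
  G: 64 + 0.65×(255−64) = 64 + 124.15 = 188.15 → 188
  B: 14 + 156.65 = 170.65 → 171
rgb(176, 188, 171) = #b0bcab.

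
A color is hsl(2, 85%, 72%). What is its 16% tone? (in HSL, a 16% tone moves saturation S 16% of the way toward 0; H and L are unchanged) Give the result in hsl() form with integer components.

S moves 16% from 85 toward 0: 85 − 13.6 = 71.4 → 71.
H and L are unchanged.

hsl(2, 71%, 72%)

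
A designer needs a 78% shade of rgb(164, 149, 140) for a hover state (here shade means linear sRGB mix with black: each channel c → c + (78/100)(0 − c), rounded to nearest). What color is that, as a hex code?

A 78% shade moves each channel 78% toward 0:
  R: 164 + 0.78×(0−164) = 164 − 127.92 = 36.08 → 36
  G: 149 + 0.78×(0−149) = 149 − 116.22 = 32.78 → 33
  B: 140 + 0.78×(0−140) = 140 − 109.2 = 30.8 → 31
rgb(36, 33, 31) = #24211f.

#24211f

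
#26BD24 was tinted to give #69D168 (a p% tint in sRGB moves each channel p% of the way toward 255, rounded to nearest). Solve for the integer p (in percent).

31%

#26BD24 is rgb(38, 189, 36); #69D168 is rgb(105, 209, 104).
On the B channel (widest range): 104 ≈ 36 + (p/100)(255 − 36), so p ≈ 100×(104 − 36)/(255 − 36) = 6800/219 = 31.05.
p = 31 reproduces all three channels after rounding.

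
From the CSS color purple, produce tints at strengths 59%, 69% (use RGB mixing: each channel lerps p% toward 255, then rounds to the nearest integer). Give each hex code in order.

#cb96cb, #d8b0d8

CSS purple is rgb(128, 0, 128).
59%: (128 + 74.93 = 202.93→203, 0 + 150.45 = 150.45→150, 128 + 74.93 = 202.93→203) → #cb96cb
69%: (128 + 87.63 = 215.63→216, 0 + 175.95 = 175.95→176, 128 + 87.63 = 215.63→216) → #d8b0d8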